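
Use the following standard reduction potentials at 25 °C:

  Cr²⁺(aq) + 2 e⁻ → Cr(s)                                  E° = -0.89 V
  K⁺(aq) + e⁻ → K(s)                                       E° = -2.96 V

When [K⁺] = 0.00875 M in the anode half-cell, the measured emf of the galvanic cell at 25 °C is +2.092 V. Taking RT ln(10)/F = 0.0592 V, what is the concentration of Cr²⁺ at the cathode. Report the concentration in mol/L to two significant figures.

0.00042 M

Cr²⁺/Cr is the cathode, K⁺/K the anode: E°cell = +2.07 V, n = 2.
Overall reaction: Cr²⁺(aq) + 2 K(s) → Cr(s) + 2 K⁺(aq); Q = [K⁺]^2/[Cr²⁺]^1.
From E = E° − (0.0592/n) log Q: log Q = (E° − E)·n/0.0592 = (+2.07 − (+2.092))·2/0.0592 = -0.7432.
So 1·log[Cr²⁺] = 2·log(0.00875) − log Q = -4.1160 − (-0.7432) = -3.3728; [Cr²⁺] = 10^(-3.3728) ≈ 0.00042 M.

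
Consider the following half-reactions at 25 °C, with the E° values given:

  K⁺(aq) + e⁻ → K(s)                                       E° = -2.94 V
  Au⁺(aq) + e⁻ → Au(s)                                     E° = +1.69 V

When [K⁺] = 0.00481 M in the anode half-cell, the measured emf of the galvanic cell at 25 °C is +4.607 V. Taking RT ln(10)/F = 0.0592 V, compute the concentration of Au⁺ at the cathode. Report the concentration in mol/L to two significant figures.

0.0020 M

Au⁺/Au is the cathode, K⁺/K the anode: E°cell = +4.63 V, n = 1.
Overall reaction: Au⁺(aq) + K(s) → Au(s) + K⁺(aq); Q = [K⁺]^1/[Au⁺]^1.
From E = E° − (0.0592/n) log Q: log Q = (E° − E)·n/0.0592 = (+4.63 − (+4.607))·1/0.0592 = 0.3885.
So 1·log[Au⁺] = 1·log(0.00481) − log Q = -2.3179 − (0.3885) = -2.7064; [Au⁺] = 10^(-2.7064) ≈ 0.0020 M.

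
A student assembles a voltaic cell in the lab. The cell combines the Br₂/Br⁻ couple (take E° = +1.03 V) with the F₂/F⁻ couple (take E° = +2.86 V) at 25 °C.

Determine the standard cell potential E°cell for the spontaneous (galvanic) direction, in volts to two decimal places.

+1.83 V

The F₂/F⁻ couple has the higher reduction potential, so it is the cathode; Br₂/Br⁻ is oxidised at the anode.
E°cell = E°(cathode) − E°(anode) = (+2.86) − (+1.03) = +1.83 V.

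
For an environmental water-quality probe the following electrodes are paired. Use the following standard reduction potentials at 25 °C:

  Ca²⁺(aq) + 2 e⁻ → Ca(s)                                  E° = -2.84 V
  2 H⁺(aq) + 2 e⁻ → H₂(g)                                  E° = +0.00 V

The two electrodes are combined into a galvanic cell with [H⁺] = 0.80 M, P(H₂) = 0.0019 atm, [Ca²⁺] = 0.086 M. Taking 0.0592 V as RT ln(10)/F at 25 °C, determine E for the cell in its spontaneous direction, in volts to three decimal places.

+2.946 V

H⁺/H₂ is the cathode (higher E°), Ca²⁺/Ca the anode: E°cell = +0.00 − (-2.84) = +2.84 V, n = 2.
Overall: 2 H⁺(aq) + Ca(s) → H₂(g) + Ca²⁺(aq)
Q = P(H₂)·[Ca²⁺] / ([H⁺]^2); log Q = -3.593.
E = E° − (0.0592/n) log Q = +2.84 − (0.0592/2)(-3.593) = +2.946 V.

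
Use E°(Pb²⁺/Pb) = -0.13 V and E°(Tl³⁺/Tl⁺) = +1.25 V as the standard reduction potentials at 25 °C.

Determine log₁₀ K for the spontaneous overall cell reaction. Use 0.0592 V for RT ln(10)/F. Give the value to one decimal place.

46.6

Cathode: Tl³⁺/Tl⁺; anode: Pb²⁺/Pb. E°cell = +1.38 V, n = 2.
log K = nE°cell / 0.0592 = (2)(+1.38) / 0.0592 = 46.6.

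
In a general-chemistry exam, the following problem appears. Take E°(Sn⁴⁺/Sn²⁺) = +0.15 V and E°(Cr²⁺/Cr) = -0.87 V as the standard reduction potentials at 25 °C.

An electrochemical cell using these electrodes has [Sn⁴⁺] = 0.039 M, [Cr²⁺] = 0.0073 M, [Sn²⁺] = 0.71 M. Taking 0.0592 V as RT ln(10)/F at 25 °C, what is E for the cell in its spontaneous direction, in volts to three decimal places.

+1.046 V

Sn⁴⁺/Sn²⁺ is the cathode (higher E°), Cr²⁺/Cr the anode: E°cell = +0.15 − (-0.87) = +1.02 V, n = 2.
Overall: Sn⁴⁺(aq) + Cr(s) → Sn²⁺(aq) + Cr²⁺(aq)
Q = [Sn²⁺]·[Cr²⁺] / ([Sn⁴⁺]); log Q = -0.876.
E = E° − (0.0592/n) log Q = +1.02 − (0.0592/2)(-0.876) = +1.046 V.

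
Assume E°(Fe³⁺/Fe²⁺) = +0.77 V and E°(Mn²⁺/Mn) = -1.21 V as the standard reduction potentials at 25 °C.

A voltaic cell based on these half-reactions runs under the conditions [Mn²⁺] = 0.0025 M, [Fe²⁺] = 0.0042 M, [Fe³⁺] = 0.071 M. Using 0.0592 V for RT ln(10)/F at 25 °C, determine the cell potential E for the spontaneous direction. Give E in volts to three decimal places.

Fe³⁺/Fe²⁺ is the cathode (higher E°), Mn²⁺/Mn the anode: E°cell = +0.77 − (-1.21) = +1.98 V, n = 2.
Overall: 2 Fe³⁺(aq) + Mn(s) → 2 Fe²⁺(aq) + Mn²⁺(aq)
Q = [Fe²⁺]^2·[Mn²⁺] / ([Fe³⁺]^2); log Q = -5.058.
E = E° − (0.0592/n) log Q = +1.98 − (0.0592/2)(-5.058) = +2.130 V.

+2.130 V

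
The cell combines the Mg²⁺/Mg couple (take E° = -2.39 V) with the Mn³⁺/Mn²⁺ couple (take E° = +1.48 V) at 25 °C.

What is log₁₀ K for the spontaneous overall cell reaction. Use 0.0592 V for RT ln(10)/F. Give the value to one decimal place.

130.7

Cathode: Mn³⁺/Mn²⁺; anode: Mg²⁺/Mg. E°cell = +3.87 V, n = 2.
log K = nE°cell / 0.0592 = (2)(+3.87) / 0.0592 = 130.7.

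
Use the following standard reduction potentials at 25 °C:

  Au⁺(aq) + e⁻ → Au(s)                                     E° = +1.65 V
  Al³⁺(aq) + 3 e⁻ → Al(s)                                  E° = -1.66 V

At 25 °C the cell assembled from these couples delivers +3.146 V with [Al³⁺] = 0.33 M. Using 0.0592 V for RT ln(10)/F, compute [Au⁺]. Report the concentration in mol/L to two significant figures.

0.0012 M

Au⁺/Au is the cathode, Al³⁺/Al the anode: E°cell = +3.31 V, n = 3.
Overall reaction: 3 Au⁺(aq) + Al(s) → 3 Au(s) + Al³⁺(aq); Q = [Al³⁺]^1/[Au⁺]^3.
From E = E° − (0.0592/n) log Q: log Q = (E° − E)·n/0.0592 = (+3.31 − (+3.146))·3/0.0592 = 8.3108.
So 3·log[Au⁺] = 1·log(0.33) − log Q = -0.4815 − (8.3108) = -8.7923; log[Au⁺] = -8.7923 / 3 = -2.9308; [Au⁺] = 10^(-2.9308) ≈ 0.0012 M.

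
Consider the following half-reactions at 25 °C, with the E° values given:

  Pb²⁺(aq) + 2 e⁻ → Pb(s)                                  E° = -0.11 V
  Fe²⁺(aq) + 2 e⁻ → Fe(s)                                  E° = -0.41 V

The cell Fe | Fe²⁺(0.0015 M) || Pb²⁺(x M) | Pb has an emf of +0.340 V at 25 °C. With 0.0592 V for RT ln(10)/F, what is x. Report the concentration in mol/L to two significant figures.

0.034 M

Pb²⁺/Pb is the cathode, Fe²⁺/Fe the anode: E°cell = +0.30 V, n = 2.
Overall reaction: Pb²⁺(aq) + Fe(s) → Pb(s) + Fe²⁺(aq); Q = [Fe²⁺]^1/[Pb²⁺]^1.
From E = E° − (0.0592/n) log Q: log Q = (E° − E)·n/0.0592 = (+0.30 − (+0.340))·2/0.0592 = -1.3514.
So 1·log[Pb²⁺] = 1·log(0.0015) − log Q = -2.8239 − (-1.3514) = -1.4725; [Pb²⁺] = 10^(-1.4725) ≈ 0.034 M.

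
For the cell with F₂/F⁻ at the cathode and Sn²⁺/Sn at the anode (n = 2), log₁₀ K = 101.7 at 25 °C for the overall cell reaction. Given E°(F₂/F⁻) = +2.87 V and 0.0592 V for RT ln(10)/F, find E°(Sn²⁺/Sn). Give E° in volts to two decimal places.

-0.14 V

E°cell = (0.0592/n)·log K = (0.0592/2)(101.7) = +3.010 V.
Since F₂/F⁻ is the cathode and Sn²⁺/Sn the anode, E°cell = E°(F₂/F⁻) − E°(Sn²⁺/Sn).
So E°(Sn²⁺/Sn) = E°(F₂/F⁻) − E°cell = (+2.87) − (+3.010) = -0.14 V.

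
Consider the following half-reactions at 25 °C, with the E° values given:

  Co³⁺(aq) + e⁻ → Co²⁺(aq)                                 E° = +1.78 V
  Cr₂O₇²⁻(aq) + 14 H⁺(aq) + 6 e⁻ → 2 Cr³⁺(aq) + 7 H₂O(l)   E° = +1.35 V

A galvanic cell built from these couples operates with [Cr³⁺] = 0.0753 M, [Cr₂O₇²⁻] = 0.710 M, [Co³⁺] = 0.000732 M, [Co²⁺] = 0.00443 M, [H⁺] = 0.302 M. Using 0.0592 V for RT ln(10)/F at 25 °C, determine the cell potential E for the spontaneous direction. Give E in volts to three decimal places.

Co³⁺/Co²⁺ is the cathode (higher E°), Cr₂O₇²⁻/Cr³⁺ the anode: E°cell = +1.78 − (+1.35) = +0.43 V, n = 6.
Overall: 6 Co³⁺(aq) + 2 Cr³⁺(aq) + 7 H₂O(l) → 6 Co²⁺(aq) + Cr₂O₇²⁻(aq) + 14 H⁺(aq)
Q = [Co²⁺]^6·[Cr₂O₇²⁻]·[H⁺]^14 / ([Co³⁺]^6·[Cr³⁺]^2); log Q = -0.491.
E = E° − (0.0592/n) log Q = +0.43 − (0.0592/6)(-0.491) = +0.435 V.

+0.435 V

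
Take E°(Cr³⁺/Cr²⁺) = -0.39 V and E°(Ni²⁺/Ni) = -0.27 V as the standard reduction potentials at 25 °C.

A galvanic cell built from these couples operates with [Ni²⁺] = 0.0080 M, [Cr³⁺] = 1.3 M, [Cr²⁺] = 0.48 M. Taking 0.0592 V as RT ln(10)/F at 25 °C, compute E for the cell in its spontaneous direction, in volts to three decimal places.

Ni²⁺/Ni is the cathode (higher E°), Cr³⁺/Cr²⁺ the anode: E°cell = -0.27 − (-0.39) = +0.12 V, n = 2.
Overall: Ni²⁺(aq) + 2 Cr²⁺(aq) → Ni(s) + 2 Cr³⁺(aq)
Q = [Cr³⁺]^2 / ([Ni²⁺]·[Cr²⁺]^2); log Q = 2.962.
E = E° − (0.0592/n) log Q = +0.12 − (0.0592/2)(2.962) = +0.032 V.

+0.032 V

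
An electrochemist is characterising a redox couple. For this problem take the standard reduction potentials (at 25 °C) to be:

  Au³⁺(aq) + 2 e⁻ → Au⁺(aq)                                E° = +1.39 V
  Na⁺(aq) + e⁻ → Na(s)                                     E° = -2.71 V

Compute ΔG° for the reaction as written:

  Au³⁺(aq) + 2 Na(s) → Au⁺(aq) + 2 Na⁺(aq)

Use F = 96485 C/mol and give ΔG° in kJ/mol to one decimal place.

As written, Au³⁺/Au⁺ is reduced (cathode) and Na⁺/Na is oxidised (anode), so E°cell = (+1.39) − (-2.71) = +4.10 V.
Balancing electrons gives n = 2.
ΔG° = −nFE° = −(2)(96485)(+4.10) = -791,177 J = -791.2 kJ/mol.

-791.2 kJ/mol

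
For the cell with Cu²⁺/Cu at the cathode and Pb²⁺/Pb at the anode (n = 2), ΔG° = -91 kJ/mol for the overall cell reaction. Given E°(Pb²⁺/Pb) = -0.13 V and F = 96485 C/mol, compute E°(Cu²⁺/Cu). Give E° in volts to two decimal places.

+0.34 V

E°cell = −ΔG°/(nF) = −(-91×10³)/((2)(96485)) = +0.472 V.
Since Cu²⁺/Cu is the cathode and Pb²⁺/Pb the anode, E°cell = E°(Cu²⁺/Cu) − E°(Pb²⁺/Pb).
So E°(Cu²⁺/Cu) = E°cell + E°(Pb²⁺/Pb) = +0.472 + (-0.13) = +0.34 V.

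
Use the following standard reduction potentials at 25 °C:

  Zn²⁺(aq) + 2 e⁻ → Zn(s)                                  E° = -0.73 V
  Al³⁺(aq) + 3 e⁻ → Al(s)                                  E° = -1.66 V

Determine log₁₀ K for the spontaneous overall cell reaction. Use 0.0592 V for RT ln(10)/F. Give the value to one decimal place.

Cathode: Zn²⁺/Zn; anode: Al³⁺/Al. E°cell = +0.93 V, n = 6.
log K = nE°cell / 0.0592 = (6)(+0.93) / 0.0592 = 94.3.

94.3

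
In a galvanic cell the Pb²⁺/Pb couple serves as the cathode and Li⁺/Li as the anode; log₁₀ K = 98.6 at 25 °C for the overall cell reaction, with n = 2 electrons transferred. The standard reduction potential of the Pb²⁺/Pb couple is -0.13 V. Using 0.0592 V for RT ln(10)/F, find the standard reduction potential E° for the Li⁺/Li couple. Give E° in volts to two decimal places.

-3.05 V

E°cell = (0.0592/n)·log K = (0.0592/2)(98.6) = +2.919 V.
Since Pb²⁺/Pb is the cathode and Li⁺/Li the anode, E°cell = E°(Pb²⁺/Pb) − E°(Li⁺/Li).
So E°(Li⁺/Li) = E°(Pb²⁺/Pb) − E°cell = (-0.13) − (+2.919) = -3.05 V.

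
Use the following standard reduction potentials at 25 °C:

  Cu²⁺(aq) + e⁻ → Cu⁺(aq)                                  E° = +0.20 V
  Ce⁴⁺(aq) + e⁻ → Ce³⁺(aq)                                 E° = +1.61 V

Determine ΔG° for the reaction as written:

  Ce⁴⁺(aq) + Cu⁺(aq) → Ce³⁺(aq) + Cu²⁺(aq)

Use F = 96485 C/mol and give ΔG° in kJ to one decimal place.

As written, Ce⁴⁺/Ce³⁺ is reduced (cathode) and Cu²⁺/Cu⁺ is oxidised (anode), so E°cell = (+1.61) − (+0.20) = +1.41 V.
Balancing electrons gives n = 1.
ΔG° = −nFE° = −(1)(96485)(+1.41) = -136,044 J = -136.0 kJ.

-136.0 kJ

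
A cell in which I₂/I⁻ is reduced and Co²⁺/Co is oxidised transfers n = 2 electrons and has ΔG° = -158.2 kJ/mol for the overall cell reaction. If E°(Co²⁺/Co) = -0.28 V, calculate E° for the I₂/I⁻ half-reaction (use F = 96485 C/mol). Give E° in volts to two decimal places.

E°cell = −ΔG°/(nF) = −(-158.2×10³)/((2)(96485)) = +0.820 V.
Since I₂/I⁻ is the cathode and Co²⁺/Co the anode, E°cell = E°(I₂/I⁻) − E°(Co²⁺/Co).
So E°(I₂/I⁻) = E°cell + E°(Co²⁺/Co) = +0.820 + (-0.28) = +0.54 V.

+0.54 V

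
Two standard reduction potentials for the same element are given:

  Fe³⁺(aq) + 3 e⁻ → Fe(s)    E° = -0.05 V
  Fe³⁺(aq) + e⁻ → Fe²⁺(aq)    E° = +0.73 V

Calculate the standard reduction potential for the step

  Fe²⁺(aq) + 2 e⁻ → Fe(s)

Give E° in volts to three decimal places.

-0.440 V

Sequential free energies add, so n₃E°₃ = n₁E°₁ + n₂E°₂.
With n₃ = 3, and the known step contributing 1×(+0.73) V, the unknown satisfies 2·E° = 3×(-0.05) − 1×(+0.73) = -0.880.
E° = -0.880 / 2 = -0.440 V.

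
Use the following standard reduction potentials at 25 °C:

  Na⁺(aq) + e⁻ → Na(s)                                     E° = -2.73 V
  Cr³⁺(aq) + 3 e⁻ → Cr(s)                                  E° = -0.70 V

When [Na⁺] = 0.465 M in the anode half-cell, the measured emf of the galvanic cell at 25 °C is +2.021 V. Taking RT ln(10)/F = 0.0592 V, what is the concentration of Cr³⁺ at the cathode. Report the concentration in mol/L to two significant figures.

0.035 M

Cr³⁺/Cr is the cathode, Na⁺/Na the anode: E°cell = +2.03 V, n = 3.
Overall reaction: Cr³⁺(aq) + 3 Na(s) → Cr(s) + 3 Na⁺(aq); Q = [Na⁺]^3/[Cr³⁺]^1.
From E = E° − (0.0592/n) log Q: log Q = (E° − E)·n/0.0592 = (+2.03 − (+2.021))·3/0.0592 = 0.4561.
So 1·log[Cr³⁺] = 3·log(0.465) − log Q = -0.9976 − (0.4561) = -1.4537; [Cr³⁺] = 10^(-1.4537) ≈ 0.035 M.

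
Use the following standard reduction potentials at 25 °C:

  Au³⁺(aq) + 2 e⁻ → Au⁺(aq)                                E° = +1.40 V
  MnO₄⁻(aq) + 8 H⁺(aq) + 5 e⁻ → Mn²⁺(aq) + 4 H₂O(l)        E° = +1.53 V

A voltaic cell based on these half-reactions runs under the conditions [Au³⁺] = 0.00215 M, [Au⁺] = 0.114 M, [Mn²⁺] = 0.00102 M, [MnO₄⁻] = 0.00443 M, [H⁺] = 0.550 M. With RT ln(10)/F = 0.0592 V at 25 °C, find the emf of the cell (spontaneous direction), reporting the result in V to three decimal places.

+0.164 V

MnO₄⁻/Mn²⁺ is the cathode (higher E°), Au³⁺/Au⁺ the anode: E°cell = +1.53 − (+1.40) = +0.13 V, n = 10.
Overall: 2 MnO₄⁻(aq) + 16 H⁺(aq) + 5 Au⁺(aq) → 2 Mn²⁺(aq) + 8 H₂O(l) + 5 Au³⁺(aq)
Q = [Mn²⁺]^2·[Au³⁺]^5 / ([MnO₄⁻]^2·[H⁺]^16·[Au⁺]^5); log Q = -5.744.
E = E° − (0.0592/n) log Q = +0.13 − (0.0592/10)(-5.744) = +0.164 V.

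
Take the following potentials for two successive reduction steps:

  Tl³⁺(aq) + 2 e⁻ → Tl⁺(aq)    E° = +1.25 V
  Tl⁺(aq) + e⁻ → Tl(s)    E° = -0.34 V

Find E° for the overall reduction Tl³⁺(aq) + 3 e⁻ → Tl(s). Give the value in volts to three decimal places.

+0.720 V

Since ΔG° = −nFE° is additive over sequential reductions, n₃E°₃ = n₁E°₁ + n₂E°₂.
E°₃ = (2×+1.25 + 1×-0.34) / 3 = (+2.160) / 3 = +0.720 V.
Simply averaging or adding the two E° values would be wrong; the electron-weighted sum is required.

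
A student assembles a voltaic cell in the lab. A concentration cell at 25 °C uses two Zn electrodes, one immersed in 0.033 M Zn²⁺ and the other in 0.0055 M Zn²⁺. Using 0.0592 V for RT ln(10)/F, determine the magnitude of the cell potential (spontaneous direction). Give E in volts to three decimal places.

+0.023 V

For a concentration cell E°cell = 0. The 0.033 M side is the cathode (reduction is favoured where [Zn²⁺] is higher).
With n = 2, E = −(0.0592/2) log([Zn²⁺]ₐₙ/[Zn²⁺]꜀ₐₜ) = −(0.0592/2) log(0.0055/0.033) = −(0.0592/2)(-0.778) = +0.023 V.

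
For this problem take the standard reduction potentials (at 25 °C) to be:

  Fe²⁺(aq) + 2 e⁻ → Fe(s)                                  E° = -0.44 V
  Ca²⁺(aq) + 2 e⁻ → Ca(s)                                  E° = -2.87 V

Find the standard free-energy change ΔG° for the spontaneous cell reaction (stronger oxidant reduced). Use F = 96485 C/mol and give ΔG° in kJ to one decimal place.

-468.9 kJ

Fe²⁺/Fe (E° = -0.44 V) is the cathode; Ca²⁺/Ca (E° = -2.87 V) is the anode, so E°cell = +2.43 V.
Balancing electrons gives n = 2 (lcm of 2 and 2).
ΔG° = −nFE° = −(2)(96485)(+2.43) = -468,917 J = -468.9 kJ.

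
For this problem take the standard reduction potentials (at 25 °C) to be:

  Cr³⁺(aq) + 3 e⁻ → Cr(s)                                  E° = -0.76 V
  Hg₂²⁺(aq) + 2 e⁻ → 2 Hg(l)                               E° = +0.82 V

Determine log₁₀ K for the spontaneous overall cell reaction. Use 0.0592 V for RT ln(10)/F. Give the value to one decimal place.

Cathode: Hg₂²⁺/Hg; anode: Cr³⁺/Cr. E°cell = +1.58 V, n = 6.
log K = nE°cell / 0.0592 = (6)(+1.58) / 0.0592 = 160.1.

160.1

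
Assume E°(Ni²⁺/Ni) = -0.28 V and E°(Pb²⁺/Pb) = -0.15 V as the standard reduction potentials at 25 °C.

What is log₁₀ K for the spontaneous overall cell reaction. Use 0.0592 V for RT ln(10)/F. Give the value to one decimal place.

Cathode: Pb²⁺/Pb; anode: Ni²⁺/Ni. E°cell = +0.13 V, n = 2.
log K = nE°cell / 0.0592 = (2)(+0.13) / 0.0592 = 4.4.

4.4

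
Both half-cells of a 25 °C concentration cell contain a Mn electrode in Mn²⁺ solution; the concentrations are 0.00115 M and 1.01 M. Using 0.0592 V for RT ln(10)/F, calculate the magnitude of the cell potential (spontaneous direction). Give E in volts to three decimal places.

For a concentration cell E°cell = 0. The 1.01 M side is the cathode (reduction is favoured where [Mn²⁺] is higher).
With n = 2, E = −(0.0592/2) log([Mn²⁺]ₐₙ/[Mn²⁺]꜀ₐₜ) = −(0.0592/2) log(0.00115/1.01) = −(0.0592/2)(-2.944) = +0.087 V.

+0.087 V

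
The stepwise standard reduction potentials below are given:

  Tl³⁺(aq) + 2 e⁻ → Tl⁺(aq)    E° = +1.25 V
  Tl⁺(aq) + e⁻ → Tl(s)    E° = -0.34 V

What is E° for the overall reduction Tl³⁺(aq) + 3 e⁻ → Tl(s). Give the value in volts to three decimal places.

+0.720 V

Adding the free-energy changes (−nFE°) of the two steps gives −n₃FE°₃ = −n₁FE°₁ − n₂FE°₂.
E°₃ = (2×+1.25 + 1×-0.34) / 3 = (+2.160) / 3 = +0.720 V.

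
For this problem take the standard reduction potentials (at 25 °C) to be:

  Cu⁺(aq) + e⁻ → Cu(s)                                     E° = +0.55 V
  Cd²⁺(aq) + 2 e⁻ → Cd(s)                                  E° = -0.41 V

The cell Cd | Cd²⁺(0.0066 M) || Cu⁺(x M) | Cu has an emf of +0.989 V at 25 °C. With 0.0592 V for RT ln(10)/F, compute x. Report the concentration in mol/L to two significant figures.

0.25 M

Cu⁺/Cu is the cathode, Cd²⁺/Cd the anode: E°cell = +0.96 V, n = 2.
Overall reaction: 2 Cu⁺(aq) + Cd(s) → 2 Cu(s) + Cd²⁺(aq); Q = [Cd²⁺]^1/[Cu⁺]^2.
From E = E° − (0.0592/n) log Q: log Q = (E° − E)·n/0.0592 = (+0.96 − (+0.989))·2/0.0592 = -0.9797.
So 2·log[Cu⁺] = 1·log(0.0066) − log Q = -2.1805 − (-0.9797) = -1.2008; log[Cu⁺] = -1.2008 / 2 = -0.6004; [Cu⁺] = 10^(-0.6004) ≈ 0.25 M.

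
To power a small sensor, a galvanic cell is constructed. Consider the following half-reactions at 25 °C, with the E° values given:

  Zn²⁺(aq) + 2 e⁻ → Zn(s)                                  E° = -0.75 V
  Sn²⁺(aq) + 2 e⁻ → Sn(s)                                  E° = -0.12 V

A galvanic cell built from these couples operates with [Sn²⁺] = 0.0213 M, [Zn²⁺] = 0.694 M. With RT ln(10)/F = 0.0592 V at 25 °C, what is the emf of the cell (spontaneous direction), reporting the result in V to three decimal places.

Sn²⁺/Sn is the cathode (higher E°), Zn²⁺/Zn the anode: E°cell = -0.12 − (-0.75) = +0.63 V, n = 2.
Overall: Sn²⁺(aq) + Zn(s) → Sn(s) + Zn²⁺(aq)
Q = [Zn²⁺] / ([Sn²⁺]); log Q = 1.513.
E = E° − (0.0592/n) log Q = +0.63 − (0.0592/2)(1.513) = +0.585 V.

+0.585 V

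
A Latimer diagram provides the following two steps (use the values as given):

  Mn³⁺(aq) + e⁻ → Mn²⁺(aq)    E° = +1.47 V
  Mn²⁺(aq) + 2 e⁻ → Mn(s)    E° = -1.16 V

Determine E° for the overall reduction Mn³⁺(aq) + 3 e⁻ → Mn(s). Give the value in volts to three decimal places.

Since ΔG° = −nFE° is additive over sequential reductions, n₃E°₃ = n₁E°₁ + n₂E°₂.
E°₃ = (1×+1.47 + 2×-1.16) / 3 = (-0.850) / 3 = -0.283 V.

-0.283 V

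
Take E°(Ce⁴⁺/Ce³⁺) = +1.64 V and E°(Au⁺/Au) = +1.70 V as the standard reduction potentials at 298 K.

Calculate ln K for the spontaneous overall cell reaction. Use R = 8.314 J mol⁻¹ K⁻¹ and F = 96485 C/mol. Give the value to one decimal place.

Cathode: Au⁺/Au; anode: Ce⁴⁺/Ce³⁺. E°cell = (+1.70) − (+1.64) = +0.06 V, with n = 1.
ΔG° = −nFE° = −RT ln K, so ln K = nFE°/(RT) = (1)(96485)(+0.06) / ((8.314)(298)) = 2.337.

2.3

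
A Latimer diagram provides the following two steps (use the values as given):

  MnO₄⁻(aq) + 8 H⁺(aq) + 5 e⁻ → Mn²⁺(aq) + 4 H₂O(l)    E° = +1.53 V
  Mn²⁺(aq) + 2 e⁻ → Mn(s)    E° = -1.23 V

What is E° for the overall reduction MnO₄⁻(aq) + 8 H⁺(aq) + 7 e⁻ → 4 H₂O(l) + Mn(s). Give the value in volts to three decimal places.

Standard free energies of sequential steps add: ΔG°₃ = ΔG°₁ + ΔG°₂, so n₃E°₃ = n₁E°₁ + n₂E°₂.
E°₃ = (5×+1.53 + 2×-1.23) / 7 = (+5.190) / 7 = +0.741 V.

+0.741 V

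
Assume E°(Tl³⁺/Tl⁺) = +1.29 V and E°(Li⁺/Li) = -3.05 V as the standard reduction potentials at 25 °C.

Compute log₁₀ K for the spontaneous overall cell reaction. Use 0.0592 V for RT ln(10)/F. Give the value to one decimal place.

146.6

Cathode: Tl³⁺/Tl⁺; anode: Li⁺/Li. E°cell = +4.34 V, n = 2.
log K = nE°cell / 0.0592 = (2)(+4.34) / 0.0592 = 146.6.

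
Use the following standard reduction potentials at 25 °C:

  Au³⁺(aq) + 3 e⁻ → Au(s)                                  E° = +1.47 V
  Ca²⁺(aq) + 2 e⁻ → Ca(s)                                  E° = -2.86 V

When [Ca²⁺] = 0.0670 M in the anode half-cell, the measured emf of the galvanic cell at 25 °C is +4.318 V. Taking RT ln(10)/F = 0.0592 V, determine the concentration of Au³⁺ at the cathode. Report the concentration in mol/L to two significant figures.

Au³⁺/Au is the cathode, Ca²⁺/Ca the anode: E°cell = +4.33 V, n = 6.
Overall reaction: 2 Au³⁺(aq) + 3 Ca(s) → 2 Au(s) + 3 Ca²⁺(aq); Q = [Ca²⁺]^3/[Au³⁺]^2.
From E = E° − (0.0592/n) log Q: log Q = (E° − E)·n/0.0592 = (+4.33 − (+4.318))·6/0.0592 = 1.2162.
So 2·log[Au³⁺] = 3·log(0.067) − log Q = -3.5218 − (1.2162) = -4.7380; log[Au³⁺] = -4.7380 / 2 = -2.3690; [Au³⁺] = 10^(-2.3690) ≈ 0.0043 M.

0.0043 M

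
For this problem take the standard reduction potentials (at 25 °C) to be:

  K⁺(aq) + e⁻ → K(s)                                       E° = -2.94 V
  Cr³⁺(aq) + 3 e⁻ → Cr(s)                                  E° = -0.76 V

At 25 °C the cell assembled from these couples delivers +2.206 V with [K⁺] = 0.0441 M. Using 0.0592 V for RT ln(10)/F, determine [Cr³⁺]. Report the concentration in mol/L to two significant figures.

0.0018 M

Cr³⁺/Cr is the cathode, K⁺/K the anode: E°cell = +2.18 V, n = 3.
Overall reaction: Cr³⁺(aq) + 3 K(s) → Cr(s) + 3 K⁺(aq); Q = [K⁺]^3/[Cr³⁺]^1.
From E = E° − (0.0592/n) log Q: log Q = (E° − E)·n/0.0592 = (+2.18 − (+2.206))·3/0.0592 = -1.3176.
So 1·log[Cr³⁺] = 3·log(0.0441) − log Q = -4.0667 − (-1.3176) = -2.7491; [Cr³⁺] = 10^(-2.7491) ≈ 0.0018 M.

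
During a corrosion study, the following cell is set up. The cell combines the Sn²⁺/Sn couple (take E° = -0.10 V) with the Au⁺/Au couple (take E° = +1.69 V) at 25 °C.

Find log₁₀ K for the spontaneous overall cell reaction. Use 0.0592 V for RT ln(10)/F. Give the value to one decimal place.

60.5

Cathode: Au⁺/Au; anode: Sn²⁺/Sn. E°cell = +1.79 V, n = 2.
log K = nE°cell / 0.0592 = (2)(+1.79) / 0.0592 = 60.5.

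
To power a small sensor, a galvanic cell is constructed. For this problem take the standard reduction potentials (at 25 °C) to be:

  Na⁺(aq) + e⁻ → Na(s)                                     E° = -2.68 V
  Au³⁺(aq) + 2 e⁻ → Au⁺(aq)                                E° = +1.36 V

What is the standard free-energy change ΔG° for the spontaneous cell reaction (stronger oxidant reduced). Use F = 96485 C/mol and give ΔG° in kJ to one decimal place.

Au³⁺/Au⁺ (E° = +1.36 V) is the cathode; Na⁺/Na (E° = -2.68 V) is the anode, so E°cell = +4.04 V.
Balancing electrons gives n = 2 (lcm of 2 and 1).
ΔG° = −nFE° = −(2)(96485)(+4.04) = -779,599 J = -779.6 kJ.

-779.6 kJ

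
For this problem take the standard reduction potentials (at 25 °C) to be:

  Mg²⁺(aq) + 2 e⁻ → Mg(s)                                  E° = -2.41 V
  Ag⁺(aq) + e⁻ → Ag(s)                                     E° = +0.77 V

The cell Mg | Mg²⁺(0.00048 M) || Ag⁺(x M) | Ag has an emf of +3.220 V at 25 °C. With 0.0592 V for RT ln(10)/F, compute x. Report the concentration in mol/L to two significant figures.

Ag⁺/Ag is the cathode, Mg²⁺/Mg the anode: E°cell = +3.18 V, n = 2.
Overall reaction: 2 Ag⁺(aq) + Mg(s) → 2 Ag(s) + Mg²⁺(aq); Q = [Mg²⁺]^1/[Ag⁺]^2.
From E = E° − (0.0592/n) log Q: log Q = (E° − E)·n/0.0592 = (+3.18 − (+3.220))·2/0.0592 = -1.3514.
So 2·log[Ag⁺] = 1·log(0.00048) − log Q = -3.3188 − (-1.3514) = -1.9674; log[Ag⁺] = -1.9674 / 2 = -0.9837; [Ag⁺] = 10^(-0.9837) ≈ 0.10 M.

0.10 M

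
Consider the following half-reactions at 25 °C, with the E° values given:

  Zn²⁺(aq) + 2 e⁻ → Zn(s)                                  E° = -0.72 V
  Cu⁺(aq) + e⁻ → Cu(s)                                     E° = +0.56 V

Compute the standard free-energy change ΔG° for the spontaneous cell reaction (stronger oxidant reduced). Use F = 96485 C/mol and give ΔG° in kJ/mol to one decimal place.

-247.0 kJ/mol

Cu⁺/Cu (E° = +0.56 V) is the cathode; Zn²⁺/Zn (E° = -0.72 V) is the anode, so E°cell = +1.28 V.
Balancing electrons gives n = 2 (lcm of 1 and 2).
ΔG° = −nFE° = −(2)(96485)(+1.28) = -247,002 J = -247.0 kJ/mol.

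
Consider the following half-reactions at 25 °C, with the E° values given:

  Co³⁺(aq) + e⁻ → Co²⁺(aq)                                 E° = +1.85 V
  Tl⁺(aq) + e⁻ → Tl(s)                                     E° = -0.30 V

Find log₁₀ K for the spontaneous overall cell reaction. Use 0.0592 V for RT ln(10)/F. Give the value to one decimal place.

36.3

Cathode: Co³⁺/Co²⁺; anode: Tl⁺/Tl. E°cell = +2.15 V, n = 1.
log K = nE°cell / 0.0592 = (1)(+2.15) / 0.0592 = 36.3.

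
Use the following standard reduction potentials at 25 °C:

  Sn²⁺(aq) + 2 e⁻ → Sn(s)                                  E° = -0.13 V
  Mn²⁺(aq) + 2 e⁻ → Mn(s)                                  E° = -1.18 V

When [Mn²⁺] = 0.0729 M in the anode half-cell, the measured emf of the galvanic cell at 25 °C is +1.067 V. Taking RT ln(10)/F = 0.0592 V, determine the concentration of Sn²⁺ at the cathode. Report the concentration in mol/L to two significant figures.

Sn²⁺/Sn is the cathode, Mn²⁺/Mn the anode: E°cell = +1.05 V, n = 2.
Overall reaction: Sn²⁺(aq) + Mn(s) → Sn(s) + Mn²⁺(aq); Q = [Mn²⁺]^1/[Sn²⁺]^1.
From E = E° − (0.0592/n) log Q: log Q = (E° − E)·n/0.0592 = (+1.05 − (+1.067))·2/0.0592 = -0.5743.
So 1·log[Sn²⁺] = 1·log(0.0729) − log Q = -1.1373 − (-0.5743) = -0.5630; [Sn²⁺] = 10^(-0.5630) ≈ 0.27 M.

0.27 M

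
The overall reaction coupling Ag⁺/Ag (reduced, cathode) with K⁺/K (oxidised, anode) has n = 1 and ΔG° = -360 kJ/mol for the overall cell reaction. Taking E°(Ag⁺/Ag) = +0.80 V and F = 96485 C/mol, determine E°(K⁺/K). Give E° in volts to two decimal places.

-2.93 V

E°cell = −ΔG°/(nF) = −(-360×10³)/((1)(96485)) = +3.731 V.
Since Ag⁺/Ag is the cathode and K⁺/K the anode, E°cell = E°(Ag⁺/Ag) − E°(K⁺/K).
So E°(K⁺/K) = E°(Ag⁺/Ag) − E°cell = (+0.80) − (+3.731) = -2.93 V.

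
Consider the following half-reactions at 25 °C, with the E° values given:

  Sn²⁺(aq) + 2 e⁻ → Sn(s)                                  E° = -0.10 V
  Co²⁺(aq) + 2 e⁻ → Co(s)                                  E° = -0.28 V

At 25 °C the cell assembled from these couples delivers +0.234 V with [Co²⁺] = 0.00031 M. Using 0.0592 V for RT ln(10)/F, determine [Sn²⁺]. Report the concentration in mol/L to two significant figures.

Sn²⁺/Sn is the cathode, Co²⁺/Co the anode: E°cell = +0.18 V, n = 2.
Overall reaction: Sn²⁺(aq) + Co(s) → Sn(s) + Co²⁺(aq); Q = [Co²⁺]^1/[Sn²⁺]^1.
From E = E° − (0.0592/n) log Q: log Q = (E° − E)·n/0.0592 = (+0.18 − (+0.234))·2/0.0592 = -1.8243.
So 1·log[Sn²⁺] = 1·log(0.00031) − log Q = -3.5086 − (-1.8243) = -1.6843; [Sn²⁺] = 10^(-1.6843) ≈ 0.021 M.

0.021 M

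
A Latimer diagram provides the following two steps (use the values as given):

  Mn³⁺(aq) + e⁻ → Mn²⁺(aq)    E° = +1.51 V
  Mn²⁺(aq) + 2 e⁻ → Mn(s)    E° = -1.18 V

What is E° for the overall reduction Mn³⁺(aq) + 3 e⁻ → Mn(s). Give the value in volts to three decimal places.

Since ΔG° = −nFE° is additive over sequential reductions, n₃E°₃ = n₁E°₁ + n₂E°₂.
E°₃ = (1×+1.51 + 2×-1.18) / 3 = (-0.850) / 3 = -0.283 V.

-0.283 V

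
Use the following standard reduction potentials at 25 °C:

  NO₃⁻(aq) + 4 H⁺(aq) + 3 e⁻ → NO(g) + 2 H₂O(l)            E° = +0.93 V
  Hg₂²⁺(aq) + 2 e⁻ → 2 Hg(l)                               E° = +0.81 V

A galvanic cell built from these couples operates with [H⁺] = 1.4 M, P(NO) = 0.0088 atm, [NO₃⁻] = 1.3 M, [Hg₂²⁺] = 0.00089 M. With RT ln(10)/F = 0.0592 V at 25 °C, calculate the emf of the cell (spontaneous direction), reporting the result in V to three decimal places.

NO₃⁻/NO is the cathode (higher E°), Hg₂²⁺/Hg the anode: E°cell = +0.93 − (+0.81) = +0.12 V, n = 6.
Overall: 2 NO₃⁻(aq) + 8 H⁺(aq) + 6 Hg(l) → 2 NO(g) + 4 H₂O(l) + 3 Hg₂²⁺(aq)
Q = P(NO)^2·[Hg₂²⁺]^3 / ([NO₃⁻]^2·[H⁺]^8); log Q = -14.660.
E = E° − (0.0592/n) log Q = +0.12 − (0.0592/6)(-14.660) = +0.265 V.

+0.265 V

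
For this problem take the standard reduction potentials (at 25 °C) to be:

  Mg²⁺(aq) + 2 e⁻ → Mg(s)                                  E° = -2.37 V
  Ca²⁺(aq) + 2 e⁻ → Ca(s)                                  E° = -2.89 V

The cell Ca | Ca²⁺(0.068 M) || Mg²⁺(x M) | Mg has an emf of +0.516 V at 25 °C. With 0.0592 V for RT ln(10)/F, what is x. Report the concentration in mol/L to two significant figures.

Mg²⁺/Mg is the cathode, Ca²⁺/Ca the anode: E°cell = +0.52 V, n = 2.
Overall reaction: Mg²⁺(aq) + Ca(s) → Mg(s) + Ca²⁺(aq); Q = [Ca²⁺]^1/[Mg²⁺]^1.
From E = E° − (0.0592/n) log Q: log Q = (E° − E)·n/0.0592 = (+0.52 − (+0.516))·2/0.0592 = 0.1351.
So 1·log[Mg²⁺] = 1·log(0.068) − log Q = -1.1675 − (0.1351) = -1.3026; [Mg²⁺] = 10^(-1.3026) ≈ 0.050 M.

0.050 M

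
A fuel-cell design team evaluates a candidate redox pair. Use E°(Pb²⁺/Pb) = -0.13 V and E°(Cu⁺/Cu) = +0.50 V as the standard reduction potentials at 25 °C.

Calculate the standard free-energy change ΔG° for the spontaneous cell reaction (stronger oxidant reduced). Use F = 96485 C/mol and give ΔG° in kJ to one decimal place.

-121.6 kJ

Cu⁺/Cu (E° = +0.50 V) is the cathode; Pb²⁺/Pb (E° = -0.13 V) is the anode, so E°cell = +0.63 V.
Balancing electrons gives n = 2 (lcm of 1 and 2).
ΔG° = −nFE° = −(2)(96485)(+0.63) = -121,571 J = -121.6 kJ.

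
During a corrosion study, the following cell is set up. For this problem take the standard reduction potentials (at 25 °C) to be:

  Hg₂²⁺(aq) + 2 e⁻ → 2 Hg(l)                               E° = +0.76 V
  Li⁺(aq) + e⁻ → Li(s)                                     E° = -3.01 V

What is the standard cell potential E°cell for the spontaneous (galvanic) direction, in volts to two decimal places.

The Hg₂²⁺/Hg couple has the higher reduction potential, so it is the cathode; Li⁺/Li is oxidised at the anode.
E°cell = E°(cathode) − E°(anode) = (+0.76) − (-3.01) = +3.77 V.

+3.77 V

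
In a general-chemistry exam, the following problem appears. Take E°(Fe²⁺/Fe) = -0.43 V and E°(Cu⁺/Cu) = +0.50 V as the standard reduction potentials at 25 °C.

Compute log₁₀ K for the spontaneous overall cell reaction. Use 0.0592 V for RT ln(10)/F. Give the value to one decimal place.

31.4

Cathode: Cu⁺/Cu; anode: Fe²⁺/Fe. E°cell = +0.93 V, n = 2.
log K = nE°cell / 0.0592 = (2)(+0.93) / 0.0592 = 31.4.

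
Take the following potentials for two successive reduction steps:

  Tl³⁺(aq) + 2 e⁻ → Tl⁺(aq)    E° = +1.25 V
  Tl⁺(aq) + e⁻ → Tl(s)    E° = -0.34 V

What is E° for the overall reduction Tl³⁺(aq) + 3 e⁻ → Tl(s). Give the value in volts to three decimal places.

Adding the free-energy changes (−nFE°) of the two steps gives −n₃FE°₃ = −n₁FE°₁ − n₂FE°₂.
E°₃ = (2×+1.25 + 1×-0.34) / 3 = (+2.160) / 3 = +0.720 V.
E° values themselves are not directly additive — weighting by electron count is essential.

+0.720 V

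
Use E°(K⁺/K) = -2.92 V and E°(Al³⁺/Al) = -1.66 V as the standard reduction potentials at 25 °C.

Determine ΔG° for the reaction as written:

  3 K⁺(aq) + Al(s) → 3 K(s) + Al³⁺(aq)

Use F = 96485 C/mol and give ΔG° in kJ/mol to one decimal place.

As written, K⁺/K is reduced (cathode) and Al³⁺/Al is oxidised (anode), so E°cell = (-2.92) − (-1.66) = -1.26 V.
Balancing electrons gives n = 3.
ΔG° = −nFE° = −(3)(96485)(-1.26) = 364,713 J = +364.7 kJ/mol.

+364.7 kJ/mol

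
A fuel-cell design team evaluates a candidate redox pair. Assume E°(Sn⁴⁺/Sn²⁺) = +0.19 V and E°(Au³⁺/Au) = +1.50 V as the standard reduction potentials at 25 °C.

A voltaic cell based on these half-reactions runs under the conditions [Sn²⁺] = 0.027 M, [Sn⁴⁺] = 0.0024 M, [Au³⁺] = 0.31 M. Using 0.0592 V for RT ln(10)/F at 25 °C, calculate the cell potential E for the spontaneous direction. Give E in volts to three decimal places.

Au³⁺/Au is the cathode (higher E°), Sn⁴⁺/Sn²⁺ the anode: E°cell = +1.50 − (+0.19) = +1.31 V, n = 6.
Overall: 2 Au³⁺(aq) + 3 Sn²⁺(aq) → 2 Au(s) + 3 Sn⁴⁺(aq)
Q = [Sn⁴⁺]^3 / ([Au³⁺]^2·[Sn²⁺]^3); log Q = -2.136.
E = E° − (0.0592/n) log Q = +1.31 − (0.0592/6)(-2.136) = +1.331 V.

+1.331 V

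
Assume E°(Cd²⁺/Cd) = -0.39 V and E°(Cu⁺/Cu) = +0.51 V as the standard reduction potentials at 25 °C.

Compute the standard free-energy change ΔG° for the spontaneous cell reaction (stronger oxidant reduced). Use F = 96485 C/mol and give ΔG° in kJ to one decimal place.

-173.7 kJ

Cu⁺/Cu (E° = +0.51 V) is the cathode; Cd²⁺/Cd (E° = -0.39 V) is the anode, so E°cell = +0.90 V.
Balancing electrons gives n = 2 (lcm of 1 and 2).
ΔG° = −nFE° = −(2)(96485)(+0.90) = -173,673 J = -173.7 kJ.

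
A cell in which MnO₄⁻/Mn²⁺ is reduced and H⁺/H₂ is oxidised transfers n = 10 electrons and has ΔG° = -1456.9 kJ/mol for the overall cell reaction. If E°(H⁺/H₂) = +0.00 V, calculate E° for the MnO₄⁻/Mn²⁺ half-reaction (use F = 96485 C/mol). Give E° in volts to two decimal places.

E°cell = −ΔG°/(nF) = −(-1456.9×10³)/((10)(96485)) = +1.510 V.
Since MnO₄⁻/Mn²⁺ is the cathode and H⁺/H₂ the anode, E°cell = E°(MnO₄⁻/Mn²⁺) − E°(H⁺/H₂).
So E°(MnO₄⁻/Mn²⁺) = E°cell + E°(H⁺/H₂) = +1.510 + (+0.00) = +1.51 V.

+1.51 V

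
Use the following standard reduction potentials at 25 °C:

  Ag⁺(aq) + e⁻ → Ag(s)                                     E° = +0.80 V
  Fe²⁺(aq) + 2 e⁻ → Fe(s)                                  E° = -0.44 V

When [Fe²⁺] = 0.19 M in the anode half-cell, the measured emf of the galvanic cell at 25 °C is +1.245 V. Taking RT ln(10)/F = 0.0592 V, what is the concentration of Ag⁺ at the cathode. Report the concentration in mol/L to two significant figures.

0.53 M

Ag⁺/Ag is the cathode, Fe²⁺/Fe the anode: E°cell = +1.24 V, n = 2.
Overall reaction: 2 Ag⁺(aq) + Fe(s) → 2 Ag(s) + Fe²⁺(aq); Q = [Fe²⁺]^1/[Ag⁺]^2.
From E = E° − (0.0592/n) log Q: log Q = (E° − E)·n/0.0592 = (+1.24 − (+1.245))·2/0.0592 = -0.1689.
So 2·log[Ag⁺] = 1·log(0.19) − log Q = -0.7212 − (-0.1689) = -0.5523; log[Ag⁺] = -0.5523 / 2 = -0.2762; [Ag⁺] = 10^(-0.2762) ≈ 0.53 M.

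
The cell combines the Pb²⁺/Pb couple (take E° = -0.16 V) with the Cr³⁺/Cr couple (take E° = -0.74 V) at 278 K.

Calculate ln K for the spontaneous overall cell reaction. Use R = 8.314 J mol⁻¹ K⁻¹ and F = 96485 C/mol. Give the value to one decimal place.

Cathode: Pb²⁺/Pb; anode: Cr³⁺/Cr. E°cell = (-0.16) − (-0.74) = +0.58 V, with n = 6.
ΔG° = −nFE° = −RT ln K, so ln K = nFE°/(RT) = (6)(96485)(+0.58) / ((8.314)(278)) = 145.273.

145.3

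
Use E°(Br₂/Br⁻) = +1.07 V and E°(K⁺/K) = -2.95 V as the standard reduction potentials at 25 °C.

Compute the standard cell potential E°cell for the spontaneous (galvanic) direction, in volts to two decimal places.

The Br₂/Br⁻ couple has the higher reduction potential, so it is the cathode; K⁺/K is oxidised at the anode.
E°cell = E°(cathode) − E°(anode) = (+1.07) − (-2.95) = +4.02 V.

+4.02 V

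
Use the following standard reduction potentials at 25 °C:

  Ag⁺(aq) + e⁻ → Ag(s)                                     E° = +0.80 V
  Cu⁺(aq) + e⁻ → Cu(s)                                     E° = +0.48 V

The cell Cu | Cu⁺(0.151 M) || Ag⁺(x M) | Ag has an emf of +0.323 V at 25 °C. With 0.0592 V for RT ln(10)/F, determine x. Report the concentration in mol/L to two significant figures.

Ag⁺/Ag is the cathode, Cu⁺/Cu the anode: E°cell = +0.32 V, n = 1.
Overall reaction: Ag⁺(aq) + Cu(s) → Ag(s) + Cu⁺(aq); Q = [Cu⁺]^1/[Ag⁺]^1.
From E = E° − (0.0592/n) log Q: log Q = (E° − E)·n/0.0592 = (+0.32 − (+0.323))·1/0.0592 = -0.0507.
So 1·log[Ag⁺] = 1·log(0.151) − log Q = -0.8210 − (-0.0507) = -0.7703; [Ag⁺] = 10^(-0.7703) ≈ 0.17 M.

0.17 M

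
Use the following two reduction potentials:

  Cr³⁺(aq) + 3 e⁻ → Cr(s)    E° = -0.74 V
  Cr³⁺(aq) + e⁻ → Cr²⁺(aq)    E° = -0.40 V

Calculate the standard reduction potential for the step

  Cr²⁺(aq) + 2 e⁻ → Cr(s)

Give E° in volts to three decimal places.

Sequential free energies add, so n₃E°₃ = n₁E°₁ + n₂E°₂.
With n₃ = 3, and the known step contributing 1×(-0.40) V, the unknown satisfies 2·E° = 3×(-0.74) − 1×(-0.40) = -1.820.
E° = -1.820 / 2 = -0.910 V.

-0.910 V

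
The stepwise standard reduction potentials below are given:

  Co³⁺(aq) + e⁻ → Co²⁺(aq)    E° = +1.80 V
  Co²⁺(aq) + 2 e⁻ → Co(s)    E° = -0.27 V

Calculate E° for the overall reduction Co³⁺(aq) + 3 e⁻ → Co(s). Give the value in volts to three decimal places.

+0.420 V

Since ΔG° = −nFE° is additive over sequential reductions, n₃E°₃ = n₁E°₁ + n₂E°₂.
E°₃ = (1×+1.80 + 2×-0.27) / 3 = (+1.260) / 3 = +0.420 V.
Simply averaging or adding the two E° values would be wrong; the electron-weighted sum is required.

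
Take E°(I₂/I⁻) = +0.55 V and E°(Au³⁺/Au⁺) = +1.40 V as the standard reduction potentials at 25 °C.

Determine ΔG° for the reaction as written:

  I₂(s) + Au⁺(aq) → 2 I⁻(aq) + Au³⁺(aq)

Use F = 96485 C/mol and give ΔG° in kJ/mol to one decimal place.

As written, I₂/I⁻ is reduced (cathode) and Au³⁺/Au⁺ is oxidised (anode), so E°cell = (+0.55) − (+1.40) = -0.85 V.
Balancing electrons gives n = 2.
ΔG° = −nFE° = −(2)(96485)(-0.85) = 164,024 J = +164.0 kJ/mol.

+164.0 kJ/mol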